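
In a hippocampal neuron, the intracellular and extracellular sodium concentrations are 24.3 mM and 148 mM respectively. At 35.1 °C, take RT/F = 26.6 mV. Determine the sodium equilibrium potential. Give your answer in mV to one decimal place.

E = (26.6/z) · ln([Na⁺]_out/[Na⁺]_in) with z = +1.
= (26.6/1) · ln(148/24.3) = 26.60 · ln(6.091)
= 26.60 · (1.8067) = 48.06 mV

48.1 mV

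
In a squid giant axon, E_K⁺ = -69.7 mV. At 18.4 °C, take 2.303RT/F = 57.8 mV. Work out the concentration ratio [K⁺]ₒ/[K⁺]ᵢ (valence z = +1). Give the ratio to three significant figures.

0.0622

log₁₀([out]/[in]) = E·z/(57.8) = -69.7 × 1 / 57.8 = -1.2059
[out]/[in] = 10^(-1.2059) = 0.06225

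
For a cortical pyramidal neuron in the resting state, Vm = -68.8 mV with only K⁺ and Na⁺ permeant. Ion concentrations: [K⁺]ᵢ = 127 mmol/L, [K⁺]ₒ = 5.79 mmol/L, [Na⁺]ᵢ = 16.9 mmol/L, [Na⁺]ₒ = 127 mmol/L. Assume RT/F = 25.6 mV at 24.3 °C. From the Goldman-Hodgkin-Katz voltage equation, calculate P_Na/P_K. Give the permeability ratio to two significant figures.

Let α = P_Na/P_K. GHK: Vm = 25.6·ln[(Kₒ + α·Naₒ)/(Kᵢ + α·Naᵢ)].
e^(Vm/25.6) = e^(-68.8/25.6) = 0.068051
So 0.068051·(Kᵢ + α·Naᵢ) = Kₒ + α·Naₒ → α = (0.068051·127.0 − 5.79) / (127.0 − 0.068051·16.9)
α = (8.642 − 5.79) / (127.0 − 1.15) = 2.852/125.8 = 0.02267

0.023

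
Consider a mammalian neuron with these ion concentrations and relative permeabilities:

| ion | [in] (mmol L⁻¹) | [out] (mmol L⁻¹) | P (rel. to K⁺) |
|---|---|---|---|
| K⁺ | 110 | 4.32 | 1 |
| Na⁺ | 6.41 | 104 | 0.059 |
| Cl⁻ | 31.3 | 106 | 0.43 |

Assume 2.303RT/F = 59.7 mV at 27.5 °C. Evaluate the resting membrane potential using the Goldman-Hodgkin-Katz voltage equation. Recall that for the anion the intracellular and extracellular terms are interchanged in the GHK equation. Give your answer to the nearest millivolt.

-49 mV

Vm = 59.7 · log₁₀[(Σ P·[cation]ₒ + Σ P·[anion]ᵢ) / (Σ P·[cation]ᵢ + Σ P·[anion]ₒ)]
Numerator = 1×4.32 + 0.059×104 + 0.43×31.3 = 23.91
Denominator = 1×110 + 0.059×6.41 + 0.43×106 = 156
Vm = 59.7 · log₁₀(0.15334) = 59.7 × (-0.8143) = -48.62 mV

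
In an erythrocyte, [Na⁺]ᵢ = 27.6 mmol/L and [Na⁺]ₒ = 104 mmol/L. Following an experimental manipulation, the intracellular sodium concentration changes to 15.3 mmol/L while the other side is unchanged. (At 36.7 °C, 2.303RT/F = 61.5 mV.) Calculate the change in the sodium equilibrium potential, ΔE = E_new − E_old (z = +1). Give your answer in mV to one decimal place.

E_old = (61.5/1)·log₁₀(104/27.6) = 35.43 mV
E_new = (61.5/1)·log₁₀(104/15.3) = 51.19 mV
ΔE = 51.19 − (35.43) = 15.76 mV

15.8 mV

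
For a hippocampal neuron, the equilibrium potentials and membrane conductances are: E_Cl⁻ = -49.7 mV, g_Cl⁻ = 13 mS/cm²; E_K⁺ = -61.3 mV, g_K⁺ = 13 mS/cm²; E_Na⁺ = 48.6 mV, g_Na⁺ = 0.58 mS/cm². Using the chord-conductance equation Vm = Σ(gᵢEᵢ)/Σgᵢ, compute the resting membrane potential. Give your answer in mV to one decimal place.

-53.2 mV

Σ gᵢEᵢ = 13·(-49.7) + 13·(-61.3) + 0.58·(48.6) = -1414.81
Σ gᵢ = 13 + 13 + 0.58 = 26.58
Vm = -1414.81 / 26.58 = -53.23 mV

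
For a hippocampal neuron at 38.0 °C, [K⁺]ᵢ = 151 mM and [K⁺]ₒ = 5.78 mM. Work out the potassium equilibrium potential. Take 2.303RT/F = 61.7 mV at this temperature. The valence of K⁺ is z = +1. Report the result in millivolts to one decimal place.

E = (61.7/z) · log₁₀([K⁺]_out/[K⁺]_in) with z = +1.
= (61.7/1) · log₁₀(5.78/151) = 61.70 · log₁₀(0.03828)
= 61.70 · (-1.4170) = -87.43 mV

-87.4 mV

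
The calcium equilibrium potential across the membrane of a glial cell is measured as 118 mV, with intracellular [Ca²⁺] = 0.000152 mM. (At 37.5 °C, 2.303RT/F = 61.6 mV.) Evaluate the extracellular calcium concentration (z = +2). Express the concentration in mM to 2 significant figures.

Nernst: E = (61.6/2) · log₁₀([out]/[in]), so log₁₀([out]/[in]) = 118.0 × 2 / 61.6 = 3.8312.
[out]/[in] = 10^(3.8312) = 6779.
[out] = 6779 × 0.000152 = 1.03 mM.

1.0 mM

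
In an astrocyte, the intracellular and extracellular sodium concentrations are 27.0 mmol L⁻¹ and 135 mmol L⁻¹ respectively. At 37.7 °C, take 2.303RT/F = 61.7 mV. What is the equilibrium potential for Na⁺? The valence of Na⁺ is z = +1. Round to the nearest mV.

E = (61.7/z) · log₁₀([Na⁺]_out/[Na⁺]_in) with z = +1.
= (61.7/1) · log₁₀(135/27.0) = 61.70 · log₁₀(5)
= 61.70 · (0.6990) = 43.13 mV

43 mV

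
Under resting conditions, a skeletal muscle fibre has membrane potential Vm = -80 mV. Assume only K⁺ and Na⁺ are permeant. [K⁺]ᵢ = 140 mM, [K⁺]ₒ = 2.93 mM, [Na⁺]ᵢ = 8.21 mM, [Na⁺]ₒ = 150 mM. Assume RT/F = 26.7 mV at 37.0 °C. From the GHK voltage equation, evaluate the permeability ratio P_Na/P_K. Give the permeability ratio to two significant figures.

0.027

Let α = P_Na/P_K. GHK: Vm = 26.7·ln[(Kₒ + α·Naₒ)/(Kᵢ + α·Naᵢ)].
e^(Vm/26.7) = e^(-80.0/26.7) = 0.049974
So 0.049974·(Kᵢ + α·Naᵢ) = Kₒ + α·Naₒ → α = (0.049974·140.0 − 2.93) / (150.0 − 0.049974·8.21)
α = (6.996 − 2.93) / (150.0 − 0.4103) = 4.066/149.6 = 0.02718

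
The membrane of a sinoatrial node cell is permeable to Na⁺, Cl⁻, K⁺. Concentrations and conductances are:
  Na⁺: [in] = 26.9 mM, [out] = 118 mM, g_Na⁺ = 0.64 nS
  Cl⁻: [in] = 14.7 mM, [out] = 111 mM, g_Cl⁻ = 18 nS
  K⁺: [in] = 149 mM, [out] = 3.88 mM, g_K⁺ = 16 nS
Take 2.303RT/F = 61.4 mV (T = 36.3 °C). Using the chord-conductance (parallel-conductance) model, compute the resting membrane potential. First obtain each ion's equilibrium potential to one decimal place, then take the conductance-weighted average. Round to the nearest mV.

-72 mV

E_Na⁺ = (61.4/1)·log₁₀(118/26.9) = 39.4 mV
E_Cl⁻ = (61.4/-1)·log₁₀(111/14.7) = -53.9 mV
E_K⁺ = (61.4/1)·log₁₀(3.88/149) = -97.3 mV
Vm = (Σ gᵢEᵢ)/(Σ gᵢ) = (0.64·39.4 + 18·-53.9 + 16·-97.3) / (0.64 + 18 + 16)
= -2501.78 / 34.64 = -72.22 mV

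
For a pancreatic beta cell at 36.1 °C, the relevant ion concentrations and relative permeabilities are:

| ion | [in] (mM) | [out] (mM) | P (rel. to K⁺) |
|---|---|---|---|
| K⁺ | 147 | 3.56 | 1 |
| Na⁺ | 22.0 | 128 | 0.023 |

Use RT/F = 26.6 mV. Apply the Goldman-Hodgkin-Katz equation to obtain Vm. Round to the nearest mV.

Vm = 26.6 · ln[(Σ P·[cation]ₒ + Σ P·[anion]ᵢ) / (Σ P·[cation]ᵢ + Σ P·[anion]ₒ)]
Numerator = 1×3.56 + 0.023×128 = 6.504
Denominator = 1×147 + 0.023×22.0 = 147.5
Vm = 26.6 · ln(0.044093) = 26.6 × (-3.1215) = -83.03 mV

-83 mV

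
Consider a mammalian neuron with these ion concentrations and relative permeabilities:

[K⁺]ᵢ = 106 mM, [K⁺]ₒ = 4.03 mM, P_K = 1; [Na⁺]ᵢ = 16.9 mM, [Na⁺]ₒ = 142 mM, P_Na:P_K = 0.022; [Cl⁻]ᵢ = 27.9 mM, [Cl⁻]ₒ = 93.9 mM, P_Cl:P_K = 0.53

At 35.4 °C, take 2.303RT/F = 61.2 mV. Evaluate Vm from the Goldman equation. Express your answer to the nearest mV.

-52 mV

Vm = 61.2 · log₁₀[(Σ P·[cation]ₒ + Σ P·[anion]ᵢ) / (Σ P·[cation]ᵢ + Σ P·[anion]ₒ)]
Numerator = 1×4.03 + 0.022×142 + 0.53×27.9 = 21.94
Denominator = 1×106 + 0.022×16.9 + 0.53×93.9 = 156.1
Vm = 61.2 · log₁₀(0.14052) = 61.2 × (-0.8523) = -52.16 mV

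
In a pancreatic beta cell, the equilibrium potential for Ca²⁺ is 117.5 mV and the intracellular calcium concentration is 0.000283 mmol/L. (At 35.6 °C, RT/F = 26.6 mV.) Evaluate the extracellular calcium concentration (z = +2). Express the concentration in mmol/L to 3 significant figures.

1.94 mmol/L

Nernst: E = (26.6/2) · ln([out]/[in]), so ln([out]/[in]) = 117.5 × 2 / 26.6 = 8.8346.
[out]/[in] = e^(8.8346) = 6868.
[out] = 6868 × 0.000283 = 1.944 mmol/L.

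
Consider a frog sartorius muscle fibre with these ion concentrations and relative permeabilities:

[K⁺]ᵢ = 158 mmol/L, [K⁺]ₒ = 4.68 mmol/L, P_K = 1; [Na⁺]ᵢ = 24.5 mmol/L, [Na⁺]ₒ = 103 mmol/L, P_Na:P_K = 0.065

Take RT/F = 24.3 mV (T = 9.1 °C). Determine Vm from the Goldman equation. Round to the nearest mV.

-64 mV

Vm = 24.3 · ln[(Σ P·[cation]ₒ + Σ P·[anion]ᵢ) / (Σ P·[cation]ᵢ + Σ P·[anion]ₒ)]
Numerator = 1×4.68 + 0.065×103 = 11.38
Denominator = 1×158 + 0.065×24.5 = 159.6
Vm = 24.3 · ln(0.071275) = 24.3 × (-2.6412) = -64.18 mV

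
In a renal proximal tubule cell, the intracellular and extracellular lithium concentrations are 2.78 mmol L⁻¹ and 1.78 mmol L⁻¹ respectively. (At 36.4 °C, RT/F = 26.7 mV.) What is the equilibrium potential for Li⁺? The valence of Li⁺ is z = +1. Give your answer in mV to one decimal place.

E = (26.7/z) · ln([Li⁺]_out/[Li⁺]_in) with z = +1.
= (26.7/1) · ln(1.78/2.78) = 26.70 · ln(0.6403)
= 26.70 · (-0.4458) = -11.90 mV

-11.9 mV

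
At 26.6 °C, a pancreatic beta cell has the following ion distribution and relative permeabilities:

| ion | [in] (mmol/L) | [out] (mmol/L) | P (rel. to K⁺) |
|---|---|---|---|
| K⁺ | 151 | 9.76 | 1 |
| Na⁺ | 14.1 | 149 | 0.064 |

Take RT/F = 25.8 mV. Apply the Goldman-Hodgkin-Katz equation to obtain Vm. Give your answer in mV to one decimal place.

Vm = 25.8 · ln[(Σ P·[cation]ₒ + Σ P·[anion]ᵢ) / (Σ P·[cation]ᵢ + Σ P·[anion]ₒ)]
Numerator = 1×9.76 + 0.064×149 = 19.3
Denominator = 1×151 + 0.064×14.1 = 151.9
Vm = 25.8 · ln(0.12703) = 25.8 × (-2.0633) = -53.23 mV

-53.2 mV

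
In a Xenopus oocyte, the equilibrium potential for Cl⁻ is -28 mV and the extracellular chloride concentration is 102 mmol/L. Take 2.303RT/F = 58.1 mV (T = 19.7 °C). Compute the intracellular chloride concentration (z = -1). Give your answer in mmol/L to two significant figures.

Nernst: E = (58.1/-1) · log₁₀([out]/[in]), so log₁₀([out]/[in]) = -28.0 × -1 / 58.1 = 0.4819.
[out]/[in] = 10^(0.4819) = 3.033.
[in] = 102 / 3.033 = 33.63 mmol/L.

34 mmol/L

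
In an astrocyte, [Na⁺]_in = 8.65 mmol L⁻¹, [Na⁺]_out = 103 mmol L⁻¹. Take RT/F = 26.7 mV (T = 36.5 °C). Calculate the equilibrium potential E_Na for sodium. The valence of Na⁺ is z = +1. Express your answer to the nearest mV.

66 mV

E = (26.7/z) · ln([Na⁺]_out/[Na⁺]_in) with z = +1.
= (26.7/1) · ln(103/8.65) = 26.70 · ln(11.91)
= 26.70 · (2.4772) = 66.14 mV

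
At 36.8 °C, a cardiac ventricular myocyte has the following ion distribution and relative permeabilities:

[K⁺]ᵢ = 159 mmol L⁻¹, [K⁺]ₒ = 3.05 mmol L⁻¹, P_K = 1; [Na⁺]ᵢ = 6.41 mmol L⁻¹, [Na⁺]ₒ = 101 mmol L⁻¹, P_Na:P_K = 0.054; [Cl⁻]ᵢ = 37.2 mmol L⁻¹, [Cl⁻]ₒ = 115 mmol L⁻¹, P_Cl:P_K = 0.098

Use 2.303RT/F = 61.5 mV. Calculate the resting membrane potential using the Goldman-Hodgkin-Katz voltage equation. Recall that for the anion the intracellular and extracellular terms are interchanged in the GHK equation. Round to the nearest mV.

-71 mV

Vm = 61.5 · log₁₀[(Σ P·[cation]ₒ + Σ P·[anion]ᵢ) / (Σ P·[cation]ᵢ + Σ P·[anion]ₒ)]
Numerator = 1×3.05 + 0.054×101 + 0.098×37.2 = 12.15
Denominator = 1×159 + 0.054×6.41 + 0.098×115 = 170.6
Vm = 61.5 · log₁₀(0.07121) = 61.5 × (-1.1475) = -70.57 mV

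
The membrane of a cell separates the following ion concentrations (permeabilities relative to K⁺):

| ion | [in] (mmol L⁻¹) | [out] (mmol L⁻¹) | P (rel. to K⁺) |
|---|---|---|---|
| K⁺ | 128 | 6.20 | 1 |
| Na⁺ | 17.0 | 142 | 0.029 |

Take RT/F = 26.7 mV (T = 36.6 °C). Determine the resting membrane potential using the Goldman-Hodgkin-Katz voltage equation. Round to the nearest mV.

-67 mV

Vm = 26.7 · ln[(Σ P·[cation]ₒ + Σ P·[anion]ᵢ) / (Σ P·[cation]ᵢ + Σ P·[anion]ₒ)]
Numerator = 1×6.20 + 0.029×142 = 10.32
Denominator = 1×128 + 0.029×17.0 = 128.5
Vm = 26.7 · ln(0.0803) = 26.7 × (-2.5220) = -67.34 mV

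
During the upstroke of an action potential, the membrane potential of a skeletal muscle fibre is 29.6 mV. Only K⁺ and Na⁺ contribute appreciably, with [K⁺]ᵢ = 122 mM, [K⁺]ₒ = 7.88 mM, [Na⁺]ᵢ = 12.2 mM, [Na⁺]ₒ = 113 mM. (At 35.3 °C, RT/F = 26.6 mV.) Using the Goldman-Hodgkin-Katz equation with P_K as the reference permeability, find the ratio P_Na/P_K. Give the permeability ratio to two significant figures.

Let α = P_Na/P_K. GHK: Vm = 26.6·ln[(Kₒ + α·Naₒ)/(Kᵢ + α·Naᵢ)].
e^(Vm/26.6) = e^(29.6/26.6) = 3.0428
So 3.0428·(Kᵢ + α·Naᵢ) = Kₒ + α·Naₒ → α = (3.0428·122.0 − 7.88) / (113.0 − 3.0428·12.2)
α = (371.2 − 7.88) / (113.0 − 37.12) = 363.3/75.88 = 4.789

4.8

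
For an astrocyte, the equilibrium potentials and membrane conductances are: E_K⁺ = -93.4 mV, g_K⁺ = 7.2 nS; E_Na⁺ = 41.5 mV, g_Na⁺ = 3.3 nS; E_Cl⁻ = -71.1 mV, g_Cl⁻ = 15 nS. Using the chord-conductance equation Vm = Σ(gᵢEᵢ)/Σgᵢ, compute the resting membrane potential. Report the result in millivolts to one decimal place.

Σ gᵢEᵢ = 7.2·(-93.4) + 3.3·(41.5) + 15·(-71.1) = -1602.03
Σ gᵢ = 7.2 + 3.3 + 15 = 25.5
Vm = -1602.03 / 25.5 = -62.82 mV

-62.8 mV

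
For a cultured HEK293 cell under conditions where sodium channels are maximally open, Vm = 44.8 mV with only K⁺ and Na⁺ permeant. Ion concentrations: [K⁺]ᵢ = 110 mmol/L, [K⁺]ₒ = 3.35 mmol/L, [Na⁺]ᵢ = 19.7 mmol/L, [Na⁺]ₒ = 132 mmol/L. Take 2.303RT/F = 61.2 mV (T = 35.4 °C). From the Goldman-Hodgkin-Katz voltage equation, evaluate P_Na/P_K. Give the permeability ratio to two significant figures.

Let α = P_Na/P_K. GHK: Vm = 61.2·log₁₀[(Kₒ + α·Naₒ)/(Kᵢ + α·Naᵢ)].
10^(Vm/61.2) = 10^(44.8/61.2) = 5.3954
So 5.3954·(Kᵢ + α·Naᵢ) = Kₒ + α·Naₒ → α = (5.3954·110.0 − 3.35) / (132.0 − 5.3954·19.7)
α = (593.5 − 3.35) / (132.0 − 106.3) = 590.1/25.71 = 22.95

23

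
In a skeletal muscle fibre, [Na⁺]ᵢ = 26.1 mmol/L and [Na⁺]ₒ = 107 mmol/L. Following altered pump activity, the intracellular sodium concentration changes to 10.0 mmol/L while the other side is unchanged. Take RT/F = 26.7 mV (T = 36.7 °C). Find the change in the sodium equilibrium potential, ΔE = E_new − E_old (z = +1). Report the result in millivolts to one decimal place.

25.6 mV

E_old = (26.7/1)·ln(107/26.1) = 37.67 mV
E_new = (26.7/1)·ln(107/10.0) = 63.29 mV
ΔE = 63.29 − (37.67) = 25.61 mV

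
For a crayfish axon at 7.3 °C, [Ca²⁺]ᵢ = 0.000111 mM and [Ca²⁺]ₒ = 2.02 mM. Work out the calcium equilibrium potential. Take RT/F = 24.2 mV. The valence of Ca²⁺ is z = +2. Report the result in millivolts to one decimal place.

E = (24.2/z) · ln([Ca²⁺]_out/[Ca²⁺]_in) with z = +2.
= (24.2/2) · ln(2.02/0.000111) = 12.10 · ln(1.82e+04)
= 12.10 · (9.8091) = 118.69 mV

118.7 mV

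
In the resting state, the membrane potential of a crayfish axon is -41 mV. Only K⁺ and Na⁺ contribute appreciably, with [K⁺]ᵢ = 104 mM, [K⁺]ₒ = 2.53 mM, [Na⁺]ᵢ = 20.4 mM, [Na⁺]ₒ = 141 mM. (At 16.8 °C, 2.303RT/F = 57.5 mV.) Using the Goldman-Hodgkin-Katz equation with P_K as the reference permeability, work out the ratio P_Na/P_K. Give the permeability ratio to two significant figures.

Let α = P_Na/P_K. GHK: Vm = 57.5·log₁₀[(Kₒ + α·Naₒ)/(Kᵢ + α·Naᵢ)].
10^(Vm/57.5) = 10^(-41.0/57.5) = 0.19362
So 0.19362·(Kᵢ + α·Naᵢ) = Kₒ + α·Naₒ → α = (0.19362·104.0 − 2.53) / (141.0 − 0.19362·20.4)
α = (20.14 − 2.53) / (141.0 − 3.95) = 17.61/137.1 = 0.1285

0.13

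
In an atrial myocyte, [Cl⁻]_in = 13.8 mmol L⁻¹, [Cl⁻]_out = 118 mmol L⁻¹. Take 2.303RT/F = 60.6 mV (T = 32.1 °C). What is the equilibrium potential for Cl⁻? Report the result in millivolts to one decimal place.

-56.5 mV

E = (60.6/z) · log₁₀([Cl⁻]_out/[Cl⁻]_in) with z = -1.
For an anion, dividing by z = -1 reverses the sign.
= (60.6/-1) · log₁₀(118/13.8) = -60.60 · log₁₀(8.551)
= -60.60 · (0.9320) = -56.48 mV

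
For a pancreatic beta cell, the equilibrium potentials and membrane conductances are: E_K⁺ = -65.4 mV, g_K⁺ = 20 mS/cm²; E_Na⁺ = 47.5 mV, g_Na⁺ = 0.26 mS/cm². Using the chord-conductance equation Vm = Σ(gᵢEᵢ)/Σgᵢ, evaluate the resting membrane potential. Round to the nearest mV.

Σ gᵢEᵢ = 20·(-65.4) + 0.26·(47.5) = -1295.65
Σ gᵢ = 20 + 0.26 = 20.26
Vm = -1295.65 / 20.26 = -63.95 mV

-64 mV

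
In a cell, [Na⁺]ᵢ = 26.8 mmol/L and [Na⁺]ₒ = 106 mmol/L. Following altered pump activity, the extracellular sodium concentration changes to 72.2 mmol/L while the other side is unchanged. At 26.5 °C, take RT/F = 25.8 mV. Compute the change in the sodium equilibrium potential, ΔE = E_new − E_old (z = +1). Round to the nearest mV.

E_old = (25.8/1)·ln(106/26.8) = 35.48 mV
E_new = (25.8/1)·ln(72.2/26.8) = 25.57 mV
ΔE = 25.57 − (35.48) = -9.91 mV

-10 mV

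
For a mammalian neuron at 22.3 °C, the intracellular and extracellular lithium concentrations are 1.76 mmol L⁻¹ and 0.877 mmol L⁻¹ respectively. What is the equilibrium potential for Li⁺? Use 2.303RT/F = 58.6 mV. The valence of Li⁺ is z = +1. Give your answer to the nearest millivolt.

-18 mV

E = (58.6/z) · log₁₀([Li⁺]_out/[Li⁺]_in) with z = +1.
= (58.6/1) · log₁₀(0.877/1.76) = 58.60 · log₁₀(0.4983)
= 58.60 · (-0.3025) = -17.73 mV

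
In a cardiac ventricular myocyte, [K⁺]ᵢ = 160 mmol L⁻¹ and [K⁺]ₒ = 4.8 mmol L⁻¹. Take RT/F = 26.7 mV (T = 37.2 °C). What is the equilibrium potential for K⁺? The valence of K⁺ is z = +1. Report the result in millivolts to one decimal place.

E = (26.7/z) · ln([K⁺]_out/[K⁺]_in) with z = +1.
= (26.7/1) · ln(4.8/160) = 26.70 · ln(0.03)
= 26.70 · (-3.5066) = -93.63 mV

-93.6 mV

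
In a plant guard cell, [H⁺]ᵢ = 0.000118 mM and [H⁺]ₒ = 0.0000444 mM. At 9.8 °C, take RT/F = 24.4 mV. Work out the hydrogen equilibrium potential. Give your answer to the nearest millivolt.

-24 mV

E = (24.4/z) · ln([H⁺]_out/[H⁺]_in) with z = +1.
= (24.4/1) · ln(0.0000444/0.000118) = 24.40 · ln(0.3763)
= 24.40 · (-0.9774) = -23.85 mV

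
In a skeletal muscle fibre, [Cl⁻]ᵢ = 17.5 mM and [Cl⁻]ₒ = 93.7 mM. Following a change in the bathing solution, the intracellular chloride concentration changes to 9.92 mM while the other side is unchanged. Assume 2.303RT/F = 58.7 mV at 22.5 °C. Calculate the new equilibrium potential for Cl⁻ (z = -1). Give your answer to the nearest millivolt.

After the shift: [Cl⁻]_out = 93.7, [Cl⁻]_in = 9.92 mM.
E_new = (58.7/-1)·log₁₀(93.7/9.92) = -58.70 · (0.9752) = -57.25 mV

-57 mV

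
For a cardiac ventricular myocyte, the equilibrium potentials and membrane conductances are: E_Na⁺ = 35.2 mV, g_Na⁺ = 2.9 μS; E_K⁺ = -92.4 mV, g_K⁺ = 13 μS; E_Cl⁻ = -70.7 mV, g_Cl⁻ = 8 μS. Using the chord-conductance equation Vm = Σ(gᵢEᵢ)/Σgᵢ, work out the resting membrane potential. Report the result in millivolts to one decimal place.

-69.7 mV

Σ gᵢEᵢ = 2.9·(35.2) + 13·(-92.4) + 8·(-70.7) = -1664.72
Σ gᵢ = 2.9 + 13 + 8 = 23.9
Vm = -1664.72 / 23.9 = -69.65 mV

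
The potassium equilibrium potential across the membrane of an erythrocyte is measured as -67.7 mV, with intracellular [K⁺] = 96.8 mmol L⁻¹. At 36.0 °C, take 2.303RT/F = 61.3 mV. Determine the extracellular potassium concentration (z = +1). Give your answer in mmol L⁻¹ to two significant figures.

7.6 mmol L⁻¹

Nernst: E = (61.3/1) · log₁₀([out]/[in]), so log₁₀([out]/[in]) = -67.7 × 1 / 61.3 = -1.1044.
[out]/[in] = 10^(-1.1044) = 0.07863.
[out] = 0.07863 × 96.8 = 7.612 mmol L⁻¹.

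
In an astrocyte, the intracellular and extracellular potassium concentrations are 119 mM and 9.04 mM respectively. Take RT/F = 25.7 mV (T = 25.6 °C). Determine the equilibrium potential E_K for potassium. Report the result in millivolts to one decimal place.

-66.2 mV

E = (25.7/z) · ln([K⁺]_out/[K⁺]_in) with z = +1.
= (25.7/1) · ln(9.04/119) = 25.70 · ln(0.07597)
= 25.70 · (-2.5775) = -66.24 mV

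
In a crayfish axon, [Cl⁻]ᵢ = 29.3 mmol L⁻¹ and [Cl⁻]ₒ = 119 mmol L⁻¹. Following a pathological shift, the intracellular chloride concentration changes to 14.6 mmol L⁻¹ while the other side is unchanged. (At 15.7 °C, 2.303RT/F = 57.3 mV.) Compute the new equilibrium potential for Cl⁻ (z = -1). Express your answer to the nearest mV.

-52 mV

After the shift: [Cl⁻]_out = 119, [Cl⁻]_in = 14.6 mmol L⁻¹.
E_new = (57.3/-1)·log₁₀(119/14.6) = -57.30 · (0.9112) = -52.21 mV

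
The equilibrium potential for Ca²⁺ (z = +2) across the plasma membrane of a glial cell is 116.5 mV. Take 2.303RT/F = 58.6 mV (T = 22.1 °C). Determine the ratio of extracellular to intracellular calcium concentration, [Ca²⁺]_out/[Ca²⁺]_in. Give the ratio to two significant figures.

log₁₀([out]/[in]) = E·z/(58.6) = 116.5 × 2 / 58.6 = 3.9761
[out]/[in] = 10^(3.9761) = 9465

9500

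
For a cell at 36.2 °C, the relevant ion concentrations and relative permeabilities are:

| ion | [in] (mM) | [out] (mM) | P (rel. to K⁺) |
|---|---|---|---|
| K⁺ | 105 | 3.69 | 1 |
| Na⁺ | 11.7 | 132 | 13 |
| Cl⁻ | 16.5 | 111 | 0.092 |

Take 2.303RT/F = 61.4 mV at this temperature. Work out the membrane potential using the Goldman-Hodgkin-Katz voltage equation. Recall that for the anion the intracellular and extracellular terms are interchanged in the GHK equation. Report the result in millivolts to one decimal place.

49.7 mV

Vm = 61.4 · log₁₀[(Σ P·[cation]ₒ + Σ P·[anion]ᵢ) / (Σ P·[cation]ᵢ + Σ P·[anion]ₒ)]
Numerator = 1×3.69 + 13×132 + 0.092×16.5 = 1721
Denominator = 1×105 + 13×11.7 + 0.092×111 = 267.3
Vm = 61.4 · log₁₀(6.4389) = 61.4 × (0.8088) = 49.66 mV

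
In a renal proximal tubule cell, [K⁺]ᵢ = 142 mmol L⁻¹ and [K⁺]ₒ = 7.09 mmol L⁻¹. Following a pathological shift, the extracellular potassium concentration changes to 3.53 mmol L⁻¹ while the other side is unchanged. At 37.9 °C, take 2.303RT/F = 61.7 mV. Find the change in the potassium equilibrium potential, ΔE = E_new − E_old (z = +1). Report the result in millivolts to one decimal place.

-18.7 mV

E_old = (61.7/1)·log₁₀(7.09/142) = -80.31 mV
E_new = (61.7/1)·log₁₀(3.53/142) = -99.00 mV
ΔE = -99.00 − (-80.31) = -18.69 mV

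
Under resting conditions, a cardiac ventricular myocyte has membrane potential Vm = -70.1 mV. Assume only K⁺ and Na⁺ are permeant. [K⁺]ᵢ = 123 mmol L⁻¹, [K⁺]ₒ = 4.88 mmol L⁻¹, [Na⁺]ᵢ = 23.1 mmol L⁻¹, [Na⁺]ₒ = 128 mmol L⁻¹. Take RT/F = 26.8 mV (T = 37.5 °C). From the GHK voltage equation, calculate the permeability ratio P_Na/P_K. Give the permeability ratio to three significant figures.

Let α = P_Na/P_K. GHK: Vm = 26.8·ln[(Kₒ + α·Naₒ)/(Kᵢ + α·Naᵢ)].
e^(Vm/26.8) = e^(-70.1/26.8) = 0.073119
So 0.073119·(Kᵢ + α·Naᵢ) = Kₒ + α·Naₒ → α = (0.073119·123.0 − 4.88) / (128.0 − 0.073119·23.1)
α = (8.994 − 4.88) / (128.0 − 1.689) = 4.114/126.3 = 0.03257

0.0326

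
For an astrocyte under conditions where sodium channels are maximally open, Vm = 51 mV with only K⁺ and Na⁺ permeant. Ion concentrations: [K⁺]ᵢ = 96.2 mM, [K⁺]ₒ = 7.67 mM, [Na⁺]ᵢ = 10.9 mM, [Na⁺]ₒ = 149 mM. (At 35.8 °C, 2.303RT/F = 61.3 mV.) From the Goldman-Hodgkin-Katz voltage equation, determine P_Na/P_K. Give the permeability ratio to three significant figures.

8.61

Let α = P_Na/P_K. GHK: Vm = 61.3·log₁₀[(Kₒ + α·Naₒ)/(Kᵢ + α·Naᵢ)].
10^(Vm/61.3) = 10^(51.0/61.3) = 6.7916
So 6.7916·(Kᵢ + α·Naᵢ) = Kₒ + α·Naₒ → α = (6.7916·96.2 − 7.67) / (149.0 − 6.7916·10.9)
α = (653.4 − 7.67) / (149.0 − 74.03) = 645.7/74.97 = 8.612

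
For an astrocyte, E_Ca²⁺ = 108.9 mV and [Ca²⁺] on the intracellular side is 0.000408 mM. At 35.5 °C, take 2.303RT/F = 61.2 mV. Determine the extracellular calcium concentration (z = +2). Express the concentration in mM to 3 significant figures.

Nernst: E = (61.2/2) · log₁₀([out]/[in]), so log₁₀([out]/[in]) = 108.9 × 2 / 61.2 = 3.5588.
[out]/[in] = 10^(3.5588) = 3621.
[out] = 3621 × 0.000408 = 1.477 mM.

1.48 mM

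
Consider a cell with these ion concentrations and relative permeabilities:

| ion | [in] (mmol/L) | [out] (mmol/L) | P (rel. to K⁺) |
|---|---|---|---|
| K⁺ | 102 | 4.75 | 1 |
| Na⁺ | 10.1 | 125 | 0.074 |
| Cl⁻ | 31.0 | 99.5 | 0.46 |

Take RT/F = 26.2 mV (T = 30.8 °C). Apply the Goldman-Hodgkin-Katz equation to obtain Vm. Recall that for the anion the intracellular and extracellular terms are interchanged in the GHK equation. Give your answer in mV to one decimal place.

Vm = 26.2 · ln[(Σ P·[cation]ₒ + Σ P·[anion]ᵢ) / (Σ P·[cation]ᵢ + Σ P·[anion]ₒ)]
Numerator = 1×4.75 + 0.074×125 + 0.46×31.0 = 28.26
Denominator = 1×102 + 0.074×10.1 + 0.46×99.5 = 148.5
Vm = 26.2 · ln(0.19028) = 26.2 × (-1.6593) = -43.47 mV

-43.5 mV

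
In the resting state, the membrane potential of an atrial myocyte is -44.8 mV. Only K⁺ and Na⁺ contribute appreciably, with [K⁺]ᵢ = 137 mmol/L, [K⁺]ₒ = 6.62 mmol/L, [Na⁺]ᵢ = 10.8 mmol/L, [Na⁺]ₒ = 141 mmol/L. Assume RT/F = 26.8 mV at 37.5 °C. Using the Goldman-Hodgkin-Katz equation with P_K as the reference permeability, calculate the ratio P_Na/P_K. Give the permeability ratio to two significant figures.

Let α = P_Na/P_K. GHK: Vm = 26.8·ln[(Kₒ + α·Naₒ)/(Kᵢ + α·Naᵢ)].
e^(Vm/26.8) = e^(-44.8/26.8) = 0.18794
So 0.18794·(Kᵢ + α·Naᵢ) = Kₒ + α·Naₒ → α = (0.18794·137.0 − 6.62) / (141.0 − 0.18794·10.8)
α = (25.75 − 6.62) / (141.0 − 2.03) = 19.13/139 = 0.1376

0.14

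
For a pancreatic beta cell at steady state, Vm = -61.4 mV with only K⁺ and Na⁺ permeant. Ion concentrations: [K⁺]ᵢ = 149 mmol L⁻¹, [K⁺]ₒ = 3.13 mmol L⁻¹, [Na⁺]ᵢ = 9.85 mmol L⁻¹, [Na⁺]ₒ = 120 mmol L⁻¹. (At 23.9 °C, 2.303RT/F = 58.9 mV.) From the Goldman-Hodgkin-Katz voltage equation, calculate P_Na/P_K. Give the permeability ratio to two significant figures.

Let α = P_Na/P_K. GHK: Vm = 58.9·log₁₀[(Kₒ + α·Naₒ)/(Kᵢ + α·Naᵢ)].
10^(Vm/58.9) = 10^(-61.4/58.9) = 0.090689
So 0.090689·(Kᵢ + α·Naᵢ) = Kₒ + α·Naₒ → α = (0.090689·149.0 − 3.13) / (120.0 − 0.090689·9.85)
α = (13.51 − 3.13) / (120.0 − 0.8933) = 10.38/119.1 = 0.08717

0.087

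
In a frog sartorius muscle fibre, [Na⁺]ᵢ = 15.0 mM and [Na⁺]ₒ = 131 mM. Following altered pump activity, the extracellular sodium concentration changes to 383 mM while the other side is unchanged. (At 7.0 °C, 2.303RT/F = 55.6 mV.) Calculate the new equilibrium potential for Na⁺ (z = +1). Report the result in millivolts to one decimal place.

78.2 mV

After the shift: [Na⁺]_out = 383, [Na⁺]_in = 15.0 mM.
E_new = (55.6/1)·log₁₀(383/15.0) = 55.60 · (1.4071) = 78.24 mV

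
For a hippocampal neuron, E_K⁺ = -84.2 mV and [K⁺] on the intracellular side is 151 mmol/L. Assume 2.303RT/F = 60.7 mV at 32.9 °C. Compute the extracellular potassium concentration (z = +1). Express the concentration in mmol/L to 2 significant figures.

6.2 mmol/L

Nernst: E = (60.7/1) · log₁₀([out]/[in]), so log₁₀([out]/[in]) = -84.2 × 1 / 60.7 = -1.3871.
[out]/[in] = 10^(-1.3871) = 0.04101.
[out] = 0.04101 × 151 = 6.192 mmol/L.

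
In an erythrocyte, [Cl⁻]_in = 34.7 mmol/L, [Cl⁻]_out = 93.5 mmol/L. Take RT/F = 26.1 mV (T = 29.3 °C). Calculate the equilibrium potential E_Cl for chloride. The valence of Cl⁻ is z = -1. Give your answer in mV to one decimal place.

-25.9 mV

E = (26.1/z) · ln([Cl⁻]_out/[Cl⁻]_in) with z = -1.
For an anion, dividing by z = -1 reverses the sign.
= (26.1/-1) · ln(93.5/34.7) = -26.10 · ln(2.695)
= -26.10 · (0.9912) = -25.87 mV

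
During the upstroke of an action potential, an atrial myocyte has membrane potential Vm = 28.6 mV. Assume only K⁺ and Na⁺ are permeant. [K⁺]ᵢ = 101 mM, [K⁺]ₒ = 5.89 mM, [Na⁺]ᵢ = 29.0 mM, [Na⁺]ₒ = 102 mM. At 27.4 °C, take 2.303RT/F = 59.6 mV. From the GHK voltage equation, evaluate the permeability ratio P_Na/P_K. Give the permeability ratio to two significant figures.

Let α = P_Na/P_K. GHK: Vm = 59.6·log₁₀[(Kₒ + α·Naₒ)/(Kᵢ + α·Naᵢ)].
10^(Vm/59.6) = 10^(28.6/59.6) = 3.019
So 3.019·(Kᵢ + α·Naᵢ) = Kₒ + α·Naₒ → α = (3.019·101.0 − 5.89) / (102.0 − 3.019·29.0)
α = (304.9 − 5.89) / (102.0 − 87.55) = 299/14.45 = 20.7

21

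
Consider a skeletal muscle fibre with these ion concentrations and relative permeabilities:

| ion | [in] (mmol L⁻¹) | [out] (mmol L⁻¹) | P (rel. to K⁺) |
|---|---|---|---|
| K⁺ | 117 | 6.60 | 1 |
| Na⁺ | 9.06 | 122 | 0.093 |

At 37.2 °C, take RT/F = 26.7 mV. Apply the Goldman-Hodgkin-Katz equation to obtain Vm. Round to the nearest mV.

Vm = 26.7 · ln[(Σ P·[cation]ₒ + Σ P·[anion]ᵢ) / (Σ P·[cation]ᵢ + Σ P·[anion]ₒ)]
Numerator = 1×6.60 + 0.093×122 = 17.95
Denominator = 1×117 + 0.093×9.06 = 117.8
Vm = 26.7 · ln(0.15229) = 26.7 × (-1.8820) = -50.25 mV

-50 mV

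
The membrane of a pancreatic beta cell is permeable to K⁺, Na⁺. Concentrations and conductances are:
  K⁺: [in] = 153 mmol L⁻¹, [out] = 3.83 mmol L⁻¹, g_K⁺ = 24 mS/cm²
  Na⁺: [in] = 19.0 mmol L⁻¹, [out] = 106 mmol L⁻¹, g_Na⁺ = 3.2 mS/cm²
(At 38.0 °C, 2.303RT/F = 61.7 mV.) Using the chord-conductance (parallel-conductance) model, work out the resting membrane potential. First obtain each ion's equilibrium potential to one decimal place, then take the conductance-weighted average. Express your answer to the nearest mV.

E_K⁺ = (61.7/1)·log₁₀(3.83/153) = -98.8 mV
E_Na⁺ = (61.7/1)·log₁₀(106/19.0) = 46.1 mV
Vm = (Σ gᵢEᵢ)/(Σ gᵢ) = (24·-98.8 + 3.2·46.1) / (24 + 3.2)
= -2223.68 / 27.2 = -81.75 mV

-82 mV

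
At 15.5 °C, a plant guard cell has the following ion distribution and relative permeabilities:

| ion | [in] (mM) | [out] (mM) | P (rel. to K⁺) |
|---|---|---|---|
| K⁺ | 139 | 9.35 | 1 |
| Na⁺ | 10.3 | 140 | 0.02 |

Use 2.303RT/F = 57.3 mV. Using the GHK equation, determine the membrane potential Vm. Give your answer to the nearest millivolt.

-61 mV

Vm = 57.3 · log₁₀[(Σ P·[cation]ₒ + Σ P·[anion]ᵢ) / (Σ P·[cation]ᵢ + Σ P·[anion]ₒ)]
Numerator = 1×9.35 + 0.02×140 = 12.15
Denominator = 1×139 + 0.02×10.3 = 139.2
Vm = 57.3 · log₁₀(0.087281) = 57.3 × (-1.0591) = -60.69 mV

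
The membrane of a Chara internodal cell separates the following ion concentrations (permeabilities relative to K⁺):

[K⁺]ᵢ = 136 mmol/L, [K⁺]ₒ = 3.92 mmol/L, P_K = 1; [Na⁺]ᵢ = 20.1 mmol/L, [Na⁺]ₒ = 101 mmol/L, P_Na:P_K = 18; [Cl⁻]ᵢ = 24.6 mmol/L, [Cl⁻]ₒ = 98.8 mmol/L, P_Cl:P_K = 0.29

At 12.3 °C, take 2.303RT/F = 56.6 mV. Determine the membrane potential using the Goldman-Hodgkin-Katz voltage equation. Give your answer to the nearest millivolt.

Vm = 56.6 · log₁₀[(Σ P·[cation]ₒ + Σ P·[anion]ᵢ) / (Σ P·[cation]ᵢ + Σ P·[anion]ₒ)]
Numerator = 1×3.92 + 18×101 + 0.29×24.6 = 1829
Denominator = 1×136 + 18×20.1 + 0.29×98.8 = 526.5
Vm = 56.6 · log₁₀(3.4743) = 56.6 × (0.5409) = 30.61 mV

31 mV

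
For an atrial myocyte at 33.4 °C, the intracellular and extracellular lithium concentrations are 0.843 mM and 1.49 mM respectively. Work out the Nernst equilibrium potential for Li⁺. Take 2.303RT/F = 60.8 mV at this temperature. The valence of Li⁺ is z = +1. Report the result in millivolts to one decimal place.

15.0 mV

E = (60.8/z) · log₁₀([Li⁺]_out/[Li⁺]_in) with z = +1.
= (60.8/1) · log₁₀(1.49/0.843) = 60.80 · log₁₀(1.767)
= 60.80 · (0.2474) = 15.04 mV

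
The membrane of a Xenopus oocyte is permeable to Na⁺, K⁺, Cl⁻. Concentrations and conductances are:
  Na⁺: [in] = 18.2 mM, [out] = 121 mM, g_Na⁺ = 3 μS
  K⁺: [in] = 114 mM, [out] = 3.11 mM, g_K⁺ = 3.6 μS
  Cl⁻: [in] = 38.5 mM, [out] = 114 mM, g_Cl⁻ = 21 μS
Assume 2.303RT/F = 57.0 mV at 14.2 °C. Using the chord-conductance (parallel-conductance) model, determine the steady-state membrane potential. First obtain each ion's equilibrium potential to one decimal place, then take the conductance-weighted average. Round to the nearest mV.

E_Na⁺ = (57.0/1)·log₁₀(121/18.2) = 46.9 mV
E_K⁺ = (57.0/1)·log₁₀(3.11/114) = -89.2 mV
E_Cl⁻ = (57.0/-1)·log₁₀(114/38.5) = -26.9 mV
Vm = (Σ gᵢEᵢ)/(Σ gᵢ) = (3·46.9 + 3.6·-89.2 + 21·-26.9) / (3 + 3.6 + 21)
= -745.32 / 27.6 = -27.00 mV

-27 mV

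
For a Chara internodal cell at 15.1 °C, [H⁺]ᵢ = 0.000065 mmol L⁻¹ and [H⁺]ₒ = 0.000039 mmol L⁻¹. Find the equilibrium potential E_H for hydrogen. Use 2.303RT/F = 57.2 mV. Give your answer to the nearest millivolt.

-13 mV

E = (57.2/z) · log₁₀([H⁺]_out/[H⁺]_in) with z = +1.
= (57.2/1) · log₁₀(0.000039/0.000065) = 57.20 · log₁₀(0.6)
= 57.20 · (-0.2218) = -12.69 mV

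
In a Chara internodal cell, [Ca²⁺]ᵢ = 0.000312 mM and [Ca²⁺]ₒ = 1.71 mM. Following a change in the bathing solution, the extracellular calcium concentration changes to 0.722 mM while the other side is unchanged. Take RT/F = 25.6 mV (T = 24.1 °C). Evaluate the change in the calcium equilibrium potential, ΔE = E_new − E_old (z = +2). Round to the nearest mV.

E_old = (25.6/2)·ln(1.71/0.000312) = 110.20 mV
E_new = (25.6/2)·ln(0.722/0.000312) = 99.16 mV
ΔE = 99.16 − (110.20) = -11.04 mV

-11 mV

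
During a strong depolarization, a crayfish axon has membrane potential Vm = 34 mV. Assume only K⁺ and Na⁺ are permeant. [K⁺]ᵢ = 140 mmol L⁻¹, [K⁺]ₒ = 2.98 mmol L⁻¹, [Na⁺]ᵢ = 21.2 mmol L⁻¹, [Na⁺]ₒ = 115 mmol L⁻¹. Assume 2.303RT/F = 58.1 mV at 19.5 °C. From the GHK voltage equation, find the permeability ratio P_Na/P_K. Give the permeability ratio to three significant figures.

Let α = P_Na/P_K. GHK: Vm = 58.1·log₁₀[(Kₒ + α·Naₒ)/(Kᵢ + α·Naᵢ)].
10^(Vm/58.1) = 10^(34.0/58.1) = 3.8477
So 3.8477·(Kᵢ + α·Naᵢ) = Kₒ + α·Naₒ → α = (3.8477·140.0 − 2.98) / (115.0 − 3.8477·21.2)
α = (538.7 − 2.98) / (115.0 − 81.57) = 535.7/33.43 = 16.02

16.0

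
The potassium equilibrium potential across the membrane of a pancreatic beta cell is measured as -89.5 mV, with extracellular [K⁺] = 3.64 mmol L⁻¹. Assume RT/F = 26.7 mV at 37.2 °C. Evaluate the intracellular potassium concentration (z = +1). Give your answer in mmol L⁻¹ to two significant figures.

Nernst: E = (26.7/1) · ln([out]/[in]), so ln([out]/[in]) = -89.5 × 1 / 26.7 = -3.3521.
[out]/[in] = e^(-3.3521) = 0.03501.
[in] = 3.64 / 0.03501 = 104 mmol L⁻¹.

100 mmol L⁻¹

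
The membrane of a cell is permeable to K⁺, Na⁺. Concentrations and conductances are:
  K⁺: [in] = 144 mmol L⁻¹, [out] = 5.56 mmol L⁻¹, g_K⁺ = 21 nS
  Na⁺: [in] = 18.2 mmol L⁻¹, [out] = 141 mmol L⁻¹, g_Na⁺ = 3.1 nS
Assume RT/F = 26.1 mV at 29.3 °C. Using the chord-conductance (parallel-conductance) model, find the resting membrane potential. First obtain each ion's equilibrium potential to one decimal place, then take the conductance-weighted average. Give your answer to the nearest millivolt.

-67 mV

E_K⁺ = (26.1/1)·ln(5.56/144) = -84.9 mV
E_Na⁺ = (26.1/1)·ln(141/18.2) = 53.4 mV
Vm = (Σ gᵢEᵢ)/(Σ gᵢ) = (21·-84.9 + 3.1·53.4) / (21 + 3.1)
= -1617.36 / 24.1 = -67.11 mV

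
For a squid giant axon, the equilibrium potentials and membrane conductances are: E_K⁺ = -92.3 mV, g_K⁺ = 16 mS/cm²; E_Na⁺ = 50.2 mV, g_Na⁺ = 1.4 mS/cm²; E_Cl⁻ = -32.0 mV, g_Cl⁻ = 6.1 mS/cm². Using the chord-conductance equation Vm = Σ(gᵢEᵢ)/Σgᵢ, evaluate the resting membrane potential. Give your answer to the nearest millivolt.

Σ gᵢEᵢ = 16·(-92.3) + 1.4·(50.2) + 6.1·(-32.0) = -1601.72
Σ gᵢ = 16 + 1.4 + 6.1 = 23.5
Vm = -1601.72 / 23.5 = -68.16 mV

-68 mV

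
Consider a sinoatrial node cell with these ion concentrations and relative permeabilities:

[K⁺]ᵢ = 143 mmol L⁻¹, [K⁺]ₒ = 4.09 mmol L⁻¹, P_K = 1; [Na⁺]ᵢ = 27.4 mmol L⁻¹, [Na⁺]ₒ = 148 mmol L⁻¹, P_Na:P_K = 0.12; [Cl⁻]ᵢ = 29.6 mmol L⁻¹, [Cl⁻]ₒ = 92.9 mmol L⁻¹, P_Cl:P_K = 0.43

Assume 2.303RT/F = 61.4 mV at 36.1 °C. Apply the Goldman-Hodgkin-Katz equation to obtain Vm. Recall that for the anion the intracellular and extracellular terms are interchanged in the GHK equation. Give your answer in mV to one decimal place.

Vm = 61.4 · log₁₀[(Σ P·[cation]ₒ + Σ P·[anion]ᵢ) / (Σ P·[cation]ᵢ + Σ P·[anion]ₒ)]
Numerator = 1×4.09 + 0.12×148 + 0.43×29.6 = 34.58
Denominator = 1×143 + 0.12×27.4 + 0.43×92.9 = 186.2
Vm = 61.4 · log₁₀(0.18567) = 61.4 × (-0.7313) = -44.90 mV

-44.9 mV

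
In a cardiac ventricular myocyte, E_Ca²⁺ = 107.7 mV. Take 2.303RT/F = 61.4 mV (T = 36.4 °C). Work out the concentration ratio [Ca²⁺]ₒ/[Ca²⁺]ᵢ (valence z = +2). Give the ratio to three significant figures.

log₁₀([out]/[in]) = E·z/(61.4) = 107.7 × 2 / 61.4 = 3.5081
[out]/[in] = 10^(3.5081) = 3222

3220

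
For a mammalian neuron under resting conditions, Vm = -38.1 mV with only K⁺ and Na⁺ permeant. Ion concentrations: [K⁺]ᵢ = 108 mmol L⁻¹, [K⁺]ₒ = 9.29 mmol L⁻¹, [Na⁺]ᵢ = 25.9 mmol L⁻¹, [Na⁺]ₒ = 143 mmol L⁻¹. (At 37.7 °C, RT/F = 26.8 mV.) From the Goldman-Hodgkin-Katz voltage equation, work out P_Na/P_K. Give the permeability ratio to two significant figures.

Let α = P_Na/P_K. GHK: Vm = 26.8·ln[(Kₒ + α·Naₒ)/(Kᵢ + α·Naᵢ)].
e^(Vm/26.8) = e^(-38.1/26.8) = 0.24132
So 0.24132·(Kᵢ + α·Naᵢ) = Kₒ + α·Naₒ → α = (0.24132·108.0 − 9.29) / (143.0 − 0.24132·25.9)
α = (26.06 − 9.29) / (143.0 − 6.25) = 16.77/136.7 = 0.1226

0.12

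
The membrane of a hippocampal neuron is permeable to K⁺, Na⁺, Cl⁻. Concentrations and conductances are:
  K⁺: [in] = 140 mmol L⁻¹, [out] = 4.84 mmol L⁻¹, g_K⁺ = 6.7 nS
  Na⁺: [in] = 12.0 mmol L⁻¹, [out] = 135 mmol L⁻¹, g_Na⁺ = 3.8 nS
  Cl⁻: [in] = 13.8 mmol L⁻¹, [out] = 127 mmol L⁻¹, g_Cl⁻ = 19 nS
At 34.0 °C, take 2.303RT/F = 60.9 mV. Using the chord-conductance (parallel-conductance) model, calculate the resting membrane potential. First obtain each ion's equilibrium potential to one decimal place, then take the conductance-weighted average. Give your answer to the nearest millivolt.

E_K⁺ = (60.9/1)·log₁₀(4.84/140) = -89.0 mV
E_Na⁺ = (60.9/1)·log₁₀(135/12.0) = 64.0 mV
E_Cl⁻ = (60.9/-1)·log₁₀(127/13.8) = -58.7 mV
Vm = (Σ gᵢEᵢ)/(Σ gᵢ) = (6.7·-89.0 + 3.8·64.0 + 19·-58.7) / (6.7 + 3.8 + 19)
= -1468.40 / 29.5 = -49.78 mV

-50 mV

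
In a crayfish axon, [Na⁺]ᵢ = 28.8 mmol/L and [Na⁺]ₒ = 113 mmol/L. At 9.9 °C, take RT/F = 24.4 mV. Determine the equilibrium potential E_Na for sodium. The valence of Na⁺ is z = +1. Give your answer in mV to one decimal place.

33.4 mV

E = (24.4/z) · ln([Na⁺]_out/[Na⁺]_in) with z = +1.
= (24.4/1) · ln(113/28.8) = 24.40 · ln(3.924)
= 24.40 · (1.3670) = 33.36 mV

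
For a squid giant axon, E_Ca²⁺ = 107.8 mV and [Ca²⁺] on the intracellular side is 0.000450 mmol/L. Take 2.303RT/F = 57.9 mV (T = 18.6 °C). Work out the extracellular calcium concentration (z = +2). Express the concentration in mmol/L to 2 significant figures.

Nernst: E = (57.9/2) · log₁₀([out]/[in]), so log₁₀([out]/[in]) = 107.8 × 2 / 57.9 = 3.7237.
[out]/[in] = 10^(3.7237) = 5293.
[out] = 5293 × 0.000450 = 2.382 mmol/L.

2.4 mmol/L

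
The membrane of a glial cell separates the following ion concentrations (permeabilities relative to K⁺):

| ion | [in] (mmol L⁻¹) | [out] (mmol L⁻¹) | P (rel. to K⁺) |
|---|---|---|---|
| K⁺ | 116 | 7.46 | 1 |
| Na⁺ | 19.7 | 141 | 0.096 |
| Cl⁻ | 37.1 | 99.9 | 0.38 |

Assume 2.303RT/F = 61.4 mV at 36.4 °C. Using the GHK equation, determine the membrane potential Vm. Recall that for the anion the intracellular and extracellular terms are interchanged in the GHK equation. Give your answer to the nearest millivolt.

Vm = 61.4 · log₁₀[(Σ P·[cation]ₒ + Σ P·[anion]ᵢ) / (Σ P·[cation]ᵢ + Σ P·[anion]ₒ)]
Numerator = 1×7.46 + 0.096×141 + 0.38×37.1 = 35.09
Denominator = 1×116 + 0.096×19.7 + 0.38×99.9 = 155.9
Vm = 61.4 · log₁₀(0.22517) = 61.4 × (-0.6475) = -39.76 mV

-40 mV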